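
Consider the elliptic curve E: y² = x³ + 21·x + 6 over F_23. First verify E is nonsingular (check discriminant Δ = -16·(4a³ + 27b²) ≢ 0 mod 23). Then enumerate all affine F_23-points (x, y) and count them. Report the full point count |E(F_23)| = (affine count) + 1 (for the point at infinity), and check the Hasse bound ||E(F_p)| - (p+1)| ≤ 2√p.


Affine points = {(0, 11), (0, 12), (3, 2), (3, 21), (4, 4), (4, 19), (5, 11), (5, 12), (6, 7), (6, 16), (7, 6), (7, 17), (9, 2), (9, 21), (11, 2), (11, 21), (12, 10), (12, 13), (14, 10), (14, 13), (15, 4), (15, 19), (17, 3), (17, 20), (18, 11), (18, 12), (20, 10), (20, 13), (21, 5), (21, 18)}; affine count = 30; |E(F_23)| = 31.

Discriminant check: Δ ∝ 4a³ + 27b² = 4·21³ + 27·6² = 4·9261 + 27·36 ≡ 20 (mod 23). Nonzero ⇒ E is nonsingular.
For each x ∈ F_23, compute rhs = x³ + 21·x + 6 mod 23, then count y ∈ F_23 with y² ≡ rhs.
  x = 0: rhs = 6, matching y values: 11, 12 (2 points).
  x = 1: rhs = 5, matching y values: none (0 points).
  x = 2: rhs = 10, matching y values: none (0 points).
  x = 3: rhs = 4, matching y values: 2, 21 (2 points).
  x = 4: rhs = 16, matching y values: 4, 19 (2 points).
  x = 5: rhs = 6, matching y values: 11, 12 (2 points).
  x = 6: rhs = 3, matching y values: 7, 16 (2 points).
  x = 7: rhs = 13, matching y values: 6, 17 (2 points).
  x = 8: rhs = 19, matching y values: none (0 points).
  x = 9: rhs = 4, matching y values: 2, 21 (2 points).
  x = 10: rhs = 20, matching y values: none (0 points).
  x = 11: rhs = 4, matching y values: 2, 21 (2 points).
  x = 12: rhs = 8, matching y values: 10, 13 (2 points).
  x = 13: rhs = 15, matching y values: none (0 points).
  x = 14: rhs = 8, matching y values: 10, 13 (2 points).
  x = 15: rhs = 16, matching y values: 4, 19 (2 points).
  x = 16: rhs = 22, matching y values: none (0 points).
  x = 17: rhs = 9, matching y values: 3, 20 (2 points).
  x = 18: rhs = 6, matching y values: 11, 12 (2 points).
  x = 19: rhs = 19, matching y values: none (0 points).
  x = 20: rhs = 8, matching y values: 10, 13 (2 points).
  x = 21: rhs = 2, matching y values: 5, 18 (2 points).
  x = 22: rhs = 7, matching y values: none (0 points).
Total affine count: 30.
Full point count |E(F_23)| = 30 + 1 = 31.
Hasse bound: |31 − (23+1)| = |7| = 7 ≤ 2√23 ≈ 9.5917 ✓.


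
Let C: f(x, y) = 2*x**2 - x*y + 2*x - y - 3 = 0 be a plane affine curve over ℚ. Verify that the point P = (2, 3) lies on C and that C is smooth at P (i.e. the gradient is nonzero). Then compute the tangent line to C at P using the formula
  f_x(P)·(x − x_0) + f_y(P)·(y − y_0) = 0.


Tangent line at P: 7*x - 3*y - 5 = 0.

Step 1: f(2, 3) = 0, so P lies on C.
Step 2: partial derivatives
  f_x(x, y) = 4*x - y + 2, f_y(x, y) = -x - 1.
  f_x(P) = 7, f_y(P) = -3 (gradient nonzero, so P is smooth).
Step 3: tangent line at P: 7·(x − 2) + -3·(y − 3) = 0.
Expanding: 7*x - 3*y - 5 = 0.


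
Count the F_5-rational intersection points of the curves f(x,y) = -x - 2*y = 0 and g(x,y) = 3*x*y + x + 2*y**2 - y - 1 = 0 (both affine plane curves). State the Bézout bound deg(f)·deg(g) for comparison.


Common zeros: ∅; count = 0; Bézout bound = 2.

deg(f) = 1, deg(g) = 2, so Bézout bound = 2.
Scan x ∈ F_5. For each x, list the y ∈ F_5 with f(x, y) ≡ 0 and those with g(x, y) ≡ 0 (mod 5); the common zeros in that column are the intersection.
  x = 0: f ≡ 0 at y ∈ {0}; g ≡ 0 at y ∈ {1, 2}; common: ∅.
  x = 1: f ≡ 0 at y ∈ {2}; g ≡ 0 at y ∈ {0, 4}; common: ∅.
  x = 2: f ≡ 0 at y ∈ {4}; g ≡ 0 at y ∈ ∅; common: ∅.
  x = 3: f ≡ 0 at y ∈ {1}; g ≡ 0 at y ∈ ∅; common: ∅.
  x = 4: f ≡ 0 at y ∈ {3}; g ≡ 0 at y ∈ ∅; common: ∅.
Collecting: common zeros = ∅, so the count is 0.
Comparison with the Bézout bound: 0 ≤ 2 = deg(f)·deg(g), as expected for curves with no common component (the affine F_5-count falls short of the bound because intersections may lie at infinity, over extension fields, or carry multiplicity).


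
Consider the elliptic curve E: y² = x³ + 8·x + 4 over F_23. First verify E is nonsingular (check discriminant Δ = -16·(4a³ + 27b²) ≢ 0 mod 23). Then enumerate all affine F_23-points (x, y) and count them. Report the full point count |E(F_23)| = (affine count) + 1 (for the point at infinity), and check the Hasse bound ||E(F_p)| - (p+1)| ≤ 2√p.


Affine points = {(0, 2), (0, 21), (1, 6), (1, 17), (3, 3), (3, 20), (4, 10), (4, 13), (5, 10), (5, 13), (7, 9), (7, 14), (9, 0), (10, 7), (10, 16), (14, 10), (14, 13), (15, 7), (15, 16), (17, 4), (17, 19), (18, 0), (19, 0), (21, 7), (21, 16), (22, 8), (22, 15)}; affine count = 27; |E(F_23)| = 28.

Discriminant check: Δ ∝ 4a³ + 27b² = 4·8³ + 27·4² = 4·512 + 27·16 ≡ 19 (mod 23). Nonzero ⇒ E is nonsingular.
For each x ∈ F_23, compute rhs = x³ + 8·x + 4 mod 23, then count y ∈ F_23 with y² ≡ rhs.
  x = 0: rhs = 4, matching y values: 2, 21 (2 points).
  x = 1: rhs = 13, matching y values: 6, 17 (2 points).
  x = 2: rhs = 5, matching y values: none (0 points).
  x = 3: rhs = 9, matching y values: 3, 20 (2 points).
  x = 4: rhs = 8, matching y values: 10, 13 (2 points).
  x = 5: rhs = 8, matching y values: 10, 13 (2 points).
  x = 6: rhs = 15, matching y values: none (0 points).
  x = 7: rhs = 12, matching y values: 9, 14 (2 points).
  x = 8: rhs = 5, matching y values: none (0 points).
  x = 9: rhs = 0, matching y values: 0 (1 points).
  x = 10: rhs = 3, matching y values: 7, 16 (2 points).
  x = 11: rhs = 20, matching y values: none (0 points).
  x = 12: rhs = 11, matching y values: none (0 points).
  x = 13: rhs = 5, matching y values: none (0 points).
  x = 14: rhs = 8, matching y values: 10, 13 (2 points).
  x = 15: rhs = 3, matching y values: 7, 16 (2 points).
  x = 16: rhs = 19, matching y values: none (0 points).
  x = 17: rhs = 16, matching y values: 4, 19 (2 points).
  x = 18: rhs = 0, matching y values: 0 (1 points).
  x = 19: rhs = 0, matching y values: 0 (1 points).
  x = 20: rhs = 22, matching y values: none (0 points).
  x = 21: rhs = 3, matching y values: 7, 16 (2 points).
  x = 22: rhs = 18, matching y values: 8, 15 (2 points).
Total affine count: 27.
Full point count |E(F_23)| = 27 + 1 = 28.
Hasse bound: |28 − (23+1)| = |4| = 4 ≤ 2√23 ≈ 9.5917 ✓.


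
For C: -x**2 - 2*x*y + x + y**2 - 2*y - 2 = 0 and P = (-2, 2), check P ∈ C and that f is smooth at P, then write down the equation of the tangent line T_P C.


Tangent line at P: x + 6*y - 10 = 0.

Step 1: f(-2, 2) = 0, so P lies on C.
Step 2: partial derivatives
  f_x(x, y) = -2*x - 2*y + 1, f_y(x, y) = -2*x + 2*y - 2.
  f_x(P) = 1, f_y(P) = 6 (gradient nonzero, so P is smooth).
Step 3: tangent line at P: 1·(x − -2) + 6·(y − 2) = 0.
Expanding: x + 6*y - 10 = 0.


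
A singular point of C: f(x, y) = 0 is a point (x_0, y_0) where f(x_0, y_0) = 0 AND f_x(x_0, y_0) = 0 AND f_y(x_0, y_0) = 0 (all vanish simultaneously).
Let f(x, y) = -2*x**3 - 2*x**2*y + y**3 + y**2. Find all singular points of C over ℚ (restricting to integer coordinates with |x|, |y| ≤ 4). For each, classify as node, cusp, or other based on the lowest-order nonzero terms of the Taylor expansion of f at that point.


Singular points: {(0, 0)}; classification: cusp.

Compute partial derivatives:
  f_x = -6*x**2 - 4*x*y.
  f_y = -2*x**2 + 3*y**2 + 2*y.
Scan x_0 ∈ {−4, ..., 4}. For each x_0, f_y(x_0, y) is a polynomial in y; find its integer roots y ∈ {−4, ..., 4}, then test f_x and f at those candidates.
  x = -4: f_y(-4, y) = 3*y**2 + 2*y - 32; no integer root y with |y| ≤ 4.
  x = -3: f_y(-3, y) = 3*y**2 + 2*y - 18; no integer root y with |y| ≤ 4.
  x = -2: f_y(-2, y) = 3*y**2 + 2*y - 8; vanishes at y ∈ {-2}. (-2, -2): f_x = -40 ≠ 0.
  x = -1: f_y(-1, y) = 3*y**2 + 2*y - 2; no integer root y with |y| ≤ 4.
  x = 0: f_y(0, y) = 3*y**2 + 2*y; vanishes at y ∈ {0}. (0, 0): f_x = 0, f = 0 — SINGULAR.
  x = 1: f_y(1, y) = 3*y**2 + 2*y - 2; no integer root y with |y| ≤ 4.
  x = 2: f_y(2, y) = 3*y**2 + 2*y - 8; vanishes at y ∈ {-2}. (2, -2): f_x = -8 ≠ 0.
  x = 3: f_y(3, y) = 3*y**2 + 2*y - 18; no integer root y with |y| ≤ 4.
  x = 4: f_y(4, y) = 3*y**2 + 2*y - 32; no integer root y with |y| ≤ 4.
Only singular point on the grid: (0, 0).
Classify: substitute x = 0 + u, y = 0 + v and expand: f = -2*u**3 - 2*u**2*v + v**3 + v**2.
No constant or linear terms (consistent with a singular point). Quadratic part: v**2. Cubic part: -2*u**3 - 2*u**2*v + v**3.
The quadratic part v**2 is a perfect square, so there is a single (double) tangent line v = 0, i.e. y = 0. Restricting the cubic part to that line (v = 0) leaves -2*u**3 ≠ 0, so f is not divisible by v and the branch is v² ≈ 2*u**3 to lowest order — this is a cusp.
Classification: cusp.


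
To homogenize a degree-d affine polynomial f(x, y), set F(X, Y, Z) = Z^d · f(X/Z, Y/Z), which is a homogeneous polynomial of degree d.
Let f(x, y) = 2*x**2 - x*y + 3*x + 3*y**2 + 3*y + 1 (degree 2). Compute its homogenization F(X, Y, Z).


F(X, Y, Z) = 2*X**2 - X*Y + 3*X*Z + 3*Y**2 + 3*Y*Z + Z**2

deg(f) = 2.
Substitute x = X/Z, y = Y/Z into f, then multiply by Z^2.
  monomial 2·x^2·y^0 ↦ 2·X^2·Y^0·Z^0.
  monomial -1·x^1·y^1 ↦ -1·X^1·Y^1·Z^0.
  monomial 3·x^1·y^0 ↦ 3·X^1·Y^0·Z^1.
  monomial 3·x^0·y^2 ↦ 3·X^0·Y^2·Z^0.
  monomial 3·x^0·y^1 ↦ 3·X^0·Y^1·Z^1.
  monomial 1·x^0·y^0 ↦ 1·X^0·Y^0·Z^2.
Collecting: F(X, Y, Z) = 2*X**2 - X*Y + 3*X*Z + 3*Y**2 + 3*Y*Z + Z**2.


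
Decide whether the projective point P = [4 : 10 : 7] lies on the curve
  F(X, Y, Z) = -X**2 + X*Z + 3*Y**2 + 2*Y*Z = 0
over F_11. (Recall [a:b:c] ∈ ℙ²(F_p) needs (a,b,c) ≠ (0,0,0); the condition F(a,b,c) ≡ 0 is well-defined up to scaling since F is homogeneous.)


F(4,10,7) ≡ 1 (mod 11); P is NOT on the curve.

Evaluate F(4, 10, 7) term-by-term (mod 11).
  -X**2 ↦ -1·16·1·1 = -16
  X*Z ↦ 1·4·1·7 = 28
  3*Y**2 ↦ 3·1·100·1 = 300
  2*Y*Z ↦ 2·1·10·7 = 140
Sum: F(4, 10, 7) = (-16) + (28) + (300) + (140) = 452.
Reducing mod 11: 452 ≡ 1 (mod 11).
Since F(a, b, c) ≡ 1 ≠ 0 (mod 11), P does NOT lie on the curve.


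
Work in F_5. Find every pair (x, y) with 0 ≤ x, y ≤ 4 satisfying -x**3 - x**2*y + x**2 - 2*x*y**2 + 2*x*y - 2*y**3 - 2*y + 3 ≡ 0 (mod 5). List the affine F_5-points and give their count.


Affine F_5-points: {(3, 0), (3, 2), (4, 0), (4, 1)}; count = 4.

For each of the 25 pairs (x, y) ∈ F_5², evaluate f(x, y) mod 5. Record the zeros.
  x = 0: [0↦3, 1↦4, 2↦3, 3↦3, 4↦2]  zeros at y ∈ ∅
  x = 1: [0↦3, 1↦3, 2↦2, 3↦3, 4↦4]  zeros at y ∈ ∅
  x = 2: [0↦4, 1↦1, 2↦3, 3↦3, 4↦4]  zeros at y ∈ ∅
  x = 3: [0↦0, 1↦2, 2↦0, 3↦2, 4↦1]  zeros at y ∈ {0, 2}
  x = 4: [0↦0, 1↦0, 2↦2, 3↦4, 4↦4]  zeros at y ∈ {0, 1}
Collecting zeros: affine points = {(3, 0), (3, 2), (4, 0), (4, 1)}.
Total count |C(F_5)_aff| = 4.


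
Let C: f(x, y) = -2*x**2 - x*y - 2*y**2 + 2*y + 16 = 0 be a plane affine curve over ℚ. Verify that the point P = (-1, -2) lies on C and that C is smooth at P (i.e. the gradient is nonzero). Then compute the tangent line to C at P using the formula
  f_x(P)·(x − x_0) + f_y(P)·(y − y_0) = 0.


Tangent line at P: 6*x + 11*y + 28 = 0.

Step 1: f(-1, -2) = 0, so P lies on C.
Step 2: partial derivatives
  f_x(x, y) = -4*x - y, f_y(x, y) = -x - 4*y + 2.
  f_x(P) = 6, f_y(P) = 11 (gradient nonzero, so P is smooth).
Step 3: tangent line at P: 6·(x − -1) + 11·(y − -2) = 0.
Expanding: 6*x + 11*y + 28 = 0.


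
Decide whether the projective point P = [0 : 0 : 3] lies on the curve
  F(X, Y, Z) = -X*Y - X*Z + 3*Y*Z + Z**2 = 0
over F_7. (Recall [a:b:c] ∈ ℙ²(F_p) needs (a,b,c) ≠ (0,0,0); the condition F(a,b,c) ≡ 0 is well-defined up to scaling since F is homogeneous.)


F(0,0,3) ≡ 2 (mod 7); P is NOT on the curve.

Evaluate F(0, 0, 3) term-by-term (mod 7).
  -X*Y ↦ -1·0·0·1 = 0
  -X*Z ↦ -1·0·1·3 = 0
  3*Y*Z ↦ 3·1·0·3 = 0
  Z**2 ↦ 1·1·1·9 = 9
Sum: F(0, 0, 3) = (0) + (0) + (0) + (9) = 9.
Reducing mod 7: 9 ≡ 2 (mod 7).
Since F(a, b, c) ≡ 2 ≠ 0 (mod 7), P does NOT lie on the curve.


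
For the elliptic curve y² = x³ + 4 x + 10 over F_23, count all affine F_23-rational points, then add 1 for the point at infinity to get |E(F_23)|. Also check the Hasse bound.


Affine points = {(2, 7), (2, 16), (3, 7), (3, 16), (7, 6), (7, 17), (8, 5), (8, 18), (9, 4), (9, 19), (14, 2), (14, 21), (15, 8), (15, 15), (17, 0), (18, 7), (18, 16)}; affine count = 17; |E(F_23)| = 18.

Discriminant check: Δ ∝ 4a³ + 27b² = 4·4³ + 27·10² = 4·64 + 27·100 ≡ 12 (mod 23). Nonzero ⇒ E is nonsingular.
For each x ∈ F_23, compute rhs = x³ + 4·x + 10 mod 23, then count y ∈ F_23 with y² ≡ rhs.
  x = 0: rhs = 10, matching y values: none (0 points).
  x = 1: rhs = 15, matching y values: none (0 points).
  x = 2: rhs = 3, matching y values: 7, 16 (2 points).
  x = 3: rhs = 3, matching y values: 7, 16 (2 points).
  x = 4: rhs = 21, matching y values: none (0 points).
  x = 5: rhs = 17, matching y values: none (0 points).
  x = 6: rhs = 20, matching y values: none (0 points).
  x = 7: rhs = 13, matching y values: 6, 17 (2 points).
  x = 8: rhs = 2, matching y values: 5, 18 (2 points).
  x = 9: rhs = 16, matching y values: 4, 19 (2 points).
  x = 10: rhs = 15, matching y values: none (0 points).
  x = 11: rhs = 5, matching y values: none (0 points).
  x = 12: rhs = 15, matching y values: none (0 points).
  x = 13: rhs = 5, matching y values: none (0 points).
  x = 14: rhs = 4, matching y values: 2, 21 (2 points).
  x = 15: rhs = 18, matching y values: 8, 15 (2 points).
  x = 16: rhs = 7, matching y values: none (0 points).
  x = 17: rhs = 0, matching y values: 0 (1 points).
  x = 18: rhs = 3, matching y values: 7, 16 (2 points).
  x = 19: rhs = 22, matching y values: none (0 points).
  x = 20: rhs = 17, matching y values: none (0 points).
  x = 21: rhs = 17, matching y values: none (0 points).
  x = 22: rhs = 5, matching y values: none (0 points).
Total affine count: 17.
Full point count |E(F_23)| = 17 + 1 = 18.
Hasse bound: |18 − (23+1)| = |-6| = 6 ≤ 2√23 ≈ 9.5917 ✓.


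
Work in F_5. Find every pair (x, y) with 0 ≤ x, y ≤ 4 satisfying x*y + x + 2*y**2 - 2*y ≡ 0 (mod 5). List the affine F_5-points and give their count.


Affine F_5-points: {(0, 0), (0, 1), (2, 2), (2, 3)}; count = 4.

For each of the 25 pairs (x, y) ∈ F_5², evaluate f(x, y) mod 5. Record the zeros.
  x = 0: [0↦0, 1↦0, 2↦4, 3↦2, 4↦4]  zeros at y ∈ {0, 1}
  x = 1: [0↦1, 1↦2, 2↦2, 3↦1, 4↦4]  zeros at y ∈ ∅
  x = 2: [0↦2, 1↦4, 2↦0, 3↦0, 4↦4]  zeros at y ∈ {2, 3}
  x = 3: [0↦3, 1↦1, 2↦3, 3↦4, 4↦4]  zeros at y ∈ ∅
  x = 4: [0↦4, 1↦3, 2↦1, 3↦3, 4↦4]  zeros at y ∈ ∅
Collecting zeros: affine points = {(0, 0), (0, 1), (2, 2), (2, 3)}.
Total count |C(F_5)_aff| = 4.


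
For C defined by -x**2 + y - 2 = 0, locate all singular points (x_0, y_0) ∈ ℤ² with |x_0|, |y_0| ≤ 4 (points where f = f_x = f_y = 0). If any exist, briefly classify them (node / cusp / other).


No singular points in the scanned grid; C is smooth there.

Compute partial derivatives:
  f_x = -2*x.
  f_y = 1.
f_y = 1 is a nonzero constant, so f_y never vanishes: no point (x, y) can satisfy f = f_x = f_y = 0. In particular no (x, y) ∈ {−4, ..., 4}² is singular; the curve is smooth.


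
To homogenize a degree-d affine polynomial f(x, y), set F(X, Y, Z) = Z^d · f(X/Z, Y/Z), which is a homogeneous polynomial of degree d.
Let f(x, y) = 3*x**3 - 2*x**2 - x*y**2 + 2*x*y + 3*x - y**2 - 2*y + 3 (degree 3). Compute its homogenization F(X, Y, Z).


F(X, Y, Z) = 3*X**3 - 2*X**2*Z - X*Y**2 + 2*X*Y*Z + 3*X*Z**2 - Y**2*Z - 2*Y*Z**2 + 3*Z**3

deg(f) = 3.
Substitute x = X/Z, y = Y/Z into f, then multiply by Z^3.
  monomial 3·x^3·y^0 ↦ 3·X^3·Y^0·Z^0.
  monomial -2·x^2·y^0 ↦ -2·X^2·Y^0·Z^1.
  monomial -1·x^1·y^2 ↦ -1·X^1·Y^2·Z^0.
  monomial 2·x^1·y^1 ↦ 2·X^1·Y^1·Z^1.
  monomial 3·x^1·y^0 ↦ 3·X^1·Y^0·Z^2.
  monomial -1·x^0·y^2 ↦ -1·X^0·Y^2·Z^1.
  monomial -2·x^0·y^1 ↦ -2·X^0·Y^1·Z^2.
  monomial 3·x^0·y^0 ↦ 3·X^0·Y^0·Z^3.
Collecting: F(X, Y, Z) = 3*X**3 - 2*X**2*Z - X*Y**2 + 2*X*Y*Z + 3*X*Z**2 - Y**2*Z - 2*Y*Z**2 + 3*Z**3.


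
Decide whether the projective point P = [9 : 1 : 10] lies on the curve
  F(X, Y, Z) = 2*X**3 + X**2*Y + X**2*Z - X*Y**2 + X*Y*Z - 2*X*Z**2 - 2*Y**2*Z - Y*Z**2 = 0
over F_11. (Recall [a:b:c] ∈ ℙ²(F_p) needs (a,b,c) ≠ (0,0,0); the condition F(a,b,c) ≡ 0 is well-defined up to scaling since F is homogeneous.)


F(9,1,10) ≡ 4 (mod 11); P is NOT on the curve.

Evaluate F(9, 1, 10) term-by-term (mod 11).
  2*X**3 ↦ 2·729·1·1 = 1458
  X**2*Y ↦ 1·81·1·1 = 81
  X**2*Z ↦ 1·81·1·10 = 810
  -X*Y**2 ↦ -1·9·1·1 = -9
  X*Y*Z ↦ 1·9·1·10 = 90
  -2*X*Z**2 ↦ -2·9·1·100 = -1800
  -2*Y**2*Z ↦ -2·1·1·10 = -20
  -Y*Z**2 ↦ -1·1·1·100 = -100
Sum: F(9, 1, 10) = (1458) + (81) + (810) + (-9) + (90) + (-1800) + (-20) + (-100) = 510.
Reducing mod 11: 510 ≡ 4 (mod 11).
Since F(a, b, c) ≡ 4 ≠ 0 (mod 11), P does NOT lie on the curve.


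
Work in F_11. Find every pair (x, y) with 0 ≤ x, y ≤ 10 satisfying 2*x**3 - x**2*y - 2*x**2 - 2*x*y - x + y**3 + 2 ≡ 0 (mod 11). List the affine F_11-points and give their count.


Affine F_11-points: {(0, 4), (2, 2), (2, 3), (2, 6), (4, 5), (5, 4), (5, 8), (5, 10), (6, 7), (6, 8), (7, 0), (9, 4), (10, 9)}; count = 13.

For each of the 121 pairs (x, y) ∈ F_11², evaluate f(x, y) mod 11. Record the zeros.
  x = 0: [0↦2, 1↦3, 2↦10, 3↦7, 4↦0, 5↦6, 6↦9, 7↦4, 8↦8, 9↦5, 10↦1]  zeros at y ∈ {4}
  x = 1: [0↦1, 1↦10, 2↦3, 3↦8, 4↦9, 5↦1, 6↦1, 7↦4, 8↦5, 9↦10, 10↦3]  zeros at y ∈ ∅
  x = 2: [0↦8, 1↦1, 2↦0, 3↦0, 4↦7, 5↦5, 6↦0, 7↦9, 8↦5, 9↦5, 10↦4]  zeros at y ∈ {2, 3, 6}
  x = 3: [0↦2, 1↦10, 2↦2, 3↦6, 4↦6, 5↦8, 6↦7, 7↦9, 8↦9, 9↦2, 10↦5]  zeros at y ∈ ∅
  x = 4: [0↦6, 1↦5, 2↦10, 3↦5, 4↦7, 5↦0, 6↦1, 7↦5, 8↦7, 9↦2, 10↦7]  zeros at y ∈ {5}
  x = 5: [0↦10, 1↦9, 2↦3, 3↦9, 4↦0, 5↦4, 6↦5, 7↦9, 8↦0, 9↦6, 10↦0]  zeros at y ∈ {4, 8, 10}
  x = 6: [0↦4, 1↦1, 2↦4, 3↦8, 4↦8, 5↦10, 6↦9, 7↦0, 8↦0, 9↦4, 10↦7]  zeros at y ∈ {7, 8}
  x = 7: [0↦0, 1↦4, 2↦3, 3↦3, 4↦10, 5↦8, 6↦3, 7↦1, 8↦8, 9↦8, 10↦7]  zeros at y ∈ {0}
  x = 8: [0↦10, 1↦8, 2↦1, 3↦6, 4↦7, 5↦10, 6↦10, 7↦2, 8↦3, 9↦8, 10↦1]  zeros at y ∈ ∅
  x = 9: [0↦2, 1↦3, 2↦10, 3↦7, 4↦0, 5↦6, 6↦9, 7↦4, 8↦8, 9↦5, 10↦1]  zeros at y ∈ {4}
  x = 10: [0↦10, 1↦1, 2↦9, 3↦7, 4↦1, 5↦8, 6↦1, 7↦8, 8↦2, 9↦0, 10↦8]  zeros at y ∈ {9}
Collecting zeros: affine points = {(0, 4), (2, 2), (2, 3), (2, 6), (4, 5), (5, 4), (5, 8), (5, 10), (6, 7), (6, 8), (7, 0), (9, 4), (10, 9)}.
Total count |C(F_11)_aff| = 13.


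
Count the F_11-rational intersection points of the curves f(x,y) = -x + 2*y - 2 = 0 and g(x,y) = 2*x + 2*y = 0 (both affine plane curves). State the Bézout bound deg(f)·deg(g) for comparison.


Common zeros: {(3, 8)}; count = 1; Bézout bound = 1.

deg(f) = 1, deg(g) = 1, so Bézout bound = 1.
Scan x ∈ F_11. For each x, list the y ∈ F_11 with f(x, y) ≡ 0 and those with g(x, y) ≡ 0 (mod 11); the common zeros in that column are the intersection.
  x = 0: f ≡ 0 at y ∈ {1}; g ≡ 0 at y ∈ {0}; common: ∅.
  x = 1: f ≡ 0 at y ∈ {7}; g ≡ 0 at y ∈ {10}; common: ∅.
  x = 2: f ≡ 0 at y ∈ {2}; g ≡ 0 at y ∈ {9}; common: ∅.
  x = 3: f ≡ 0 at y ∈ {8}; g ≡ 0 at y ∈ {8}; common: {8}.
  x = 4: f ≡ 0 at y ∈ {3}; g ≡ 0 at y ∈ {7}; common: ∅.
  x = 5: f ≡ 0 at y ∈ {9}; g ≡ 0 at y ∈ {6}; common: ∅.
  x = 6: f ≡ 0 at y ∈ {4}; g ≡ 0 at y ∈ {5}; common: ∅.
  x = 7: f ≡ 0 at y ∈ {10}; g ≡ 0 at y ∈ {4}; common: ∅.
  x = 8: f ≡ 0 at y ∈ {5}; g ≡ 0 at y ∈ {3}; common: ∅.
  x = 9: f ≡ 0 at y ∈ {0}; g ≡ 0 at y ∈ {2}; common: ∅.
  x = 10: f ≡ 0 at y ∈ {6}; g ≡ 0 at y ∈ {1}; common: ∅.
Collecting: common zeros = {(3, 8)}, so the count is 1.
Comparison with the Bézout bound: 1 ≤ 1 = deg(f)·deg(g), as expected for curves with no common component (the bound is attained).


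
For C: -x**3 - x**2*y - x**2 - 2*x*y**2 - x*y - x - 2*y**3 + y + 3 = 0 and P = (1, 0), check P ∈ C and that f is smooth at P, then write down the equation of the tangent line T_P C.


Tangent line at P: -6*x - y + 6 = 0.

Step 1: f(1, 0) = 0, so P lies on C.
Step 2: partial derivatives
  f_x(x, y) = -3*x**2 - 2*x*y - 2*x - 2*y**2 - y - 1, f_y(x, y) = -x**2 - 4*x*y - x - 6*y**2 + 1.
  f_x(P) = -6, f_y(P) = -1 (gradient nonzero, so P is smooth).
Step 3: tangent line at P: -6·(x − 1) + -1·(y − 0) = 0.
Expanding: -6*x - y + 6 = 0.


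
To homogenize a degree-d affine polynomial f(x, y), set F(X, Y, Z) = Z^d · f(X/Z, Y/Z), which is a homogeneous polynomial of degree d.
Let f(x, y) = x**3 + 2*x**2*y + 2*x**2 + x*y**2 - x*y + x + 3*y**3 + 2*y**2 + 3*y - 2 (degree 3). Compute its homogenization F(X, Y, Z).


F(X, Y, Z) = X**3 + 2*X**2*Y + 2*X**2*Z + X*Y**2 - X*Y*Z + X*Z**2 + 3*Y**3 + 2*Y**2*Z + 3*Y*Z**2 - 2*Z**3

deg(f) = 3.
Substitute x = X/Z, y = Y/Z into f, then multiply by Z^3.
  monomial 1·x^3·y^0 ↦ 1·X^3·Y^0·Z^0.
  monomial 2·x^2·y^1 ↦ 2·X^2·Y^1·Z^0.
  monomial 2·x^2·y^0 ↦ 2·X^2·Y^0·Z^1.
  monomial 1·x^1·y^2 ↦ 1·X^1·Y^2·Z^0.
  monomial -1·x^1·y^1 ↦ -1·X^1·Y^1·Z^1.
  monomial 1·x^1·y^0 ↦ 1·X^1·Y^0·Z^2.
  monomial 3·x^0·y^3 ↦ 3·X^0·Y^3·Z^0.
  monomial 2·x^0·y^2 ↦ 2·X^0·Y^2·Z^1.
  monomial 3·x^0·y^1 ↦ 3·X^0·Y^1·Z^2.
  monomial -2·x^0·y^0 ↦ -2·X^0·Y^0·Z^3.
Collecting: F(X, Y, Z) = X**3 + 2*X**2*Y + 2*X**2*Z + X*Y**2 - X*Y*Z + X*Z**2 + 3*Y**3 + 2*Y**2*Z + 3*Y*Z**2 - 2*Z**3.


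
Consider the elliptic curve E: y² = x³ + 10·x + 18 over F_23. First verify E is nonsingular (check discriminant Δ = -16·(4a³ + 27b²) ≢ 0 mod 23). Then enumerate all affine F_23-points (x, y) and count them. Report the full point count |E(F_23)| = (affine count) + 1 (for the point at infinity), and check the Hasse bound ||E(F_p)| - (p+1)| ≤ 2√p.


Affine points = {(0, 8), (0, 15), (1, 11), (1, 12), (2, 0), (3, 11), (3, 12), (5, 3), (5, 20), (6, 8), (6, 15), (8, 9), (8, 14), (9, 3), (9, 20), (12, 7), (12, 16), (14, 2), (14, 21), (15, 1), (15, 22), (17, 8), (17, 15), (18, 2), (18, 21), (19, 11), (19, 12), (21, 6), (21, 17)}; affine count = 29; |E(F_23)| = 30.

Discriminant check: Δ ∝ 4a³ + 27b² = 4·10³ + 27·18² = 4·1000 + 27·324 ≡ 6 (mod 23). Nonzero ⇒ E is nonsingular.
For each x ∈ F_23, compute rhs = x³ + 10·x + 18 mod 23, then count y ∈ F_23 with y² ≡ rhs.
  x = 0: rhs = 18, matching y values: 8, 15 (2 points).
  x = 1: rhs = 6, matching y values: 11, 12 (2 points).
  x = 2: rhs = 0, matching y values: 0 (1 points).
  x = 3: rhs = 6, matching y values: 11, 12 (2 points).
  x = 4: rhs = 7, matching y values: none (0 points).
  x = 5: rhs = 9, matching y values: 3, 20 (2 points).
  x = 6: rhs = 18, matching y values: 8, 15 (2 points).
  x = 7: rhs = 17, matching y values: none (0 points).
  x = 8: rhs = 12, matching y values: 9, 14 (2 points).
  x = 9: rhs = 9, matching y values: 3, 20 (2 points).
  x = 10: rhs = 14, matching y values: none (0 points).
  x = 11: rhs = 10, matching y values: none (0 points).
  x = 12: rhs = 3, matching y values: 7, 16 (2 points).
  x = 13: rhs = 22, matching y values: none (0 points).
  x = 14: rhs = 4, matching y values: 2, 21 (2 points).
  x = 15: rhs = 1, matching y values: 1, 22 (2 points).
  x = 16: rhs = 19, matching y values: none (0 points).
  x = 17: rhs = 18, matching y values: 8, 15 (2 points).
  x = 18: rhs = 4, matching y values: 2, 21 (2 points).
  x = 19: rhs = 6, matching y values: 11, 12 (2 points).
  x = 20: rhs = 7, matching y values: none (0 points).
  x = 21: rhs = 13, matching y values: 6, 17 (2 points).
  x = 22: rhs = 7, matching y values: none (0 points).
Total affine count: 29.
Full point count |E(F_23)| = 29 + 1 = 30.
Hasse bound: |30 − (23+1)| = |6| = 6 ≤ 2√23 ≈ 9.5917 ✓.


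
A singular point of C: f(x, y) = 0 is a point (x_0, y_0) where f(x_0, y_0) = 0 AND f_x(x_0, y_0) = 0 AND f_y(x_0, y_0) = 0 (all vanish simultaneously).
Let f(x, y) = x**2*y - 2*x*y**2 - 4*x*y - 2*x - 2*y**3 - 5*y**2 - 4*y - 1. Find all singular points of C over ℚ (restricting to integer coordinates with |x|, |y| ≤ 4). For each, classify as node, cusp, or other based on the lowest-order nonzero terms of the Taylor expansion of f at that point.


Singular points: {(0, -1)}; classification: node.

Compute partial derivatives:
  f_x = 2*x*y - 2*y**2 - 4*y - 2.
  f_y = x**2 - 4*x*y - 4*x - 6*y**2 - 10*y - 4.
Scan x_0 ∈ {−4, ..., 4}. For each x_0, f_y(x_0, y) is a polynomial in y; find its integer roots y ∈ {−4, ..., 4}, then test f_x and f at those candidates.
  x = -4: f_y(-4, y) = -6*y**2 + 6*y + 28; no integer root y with |y| ≤ 4.
  x = -3: f_y(-3, y) = -6*y**2 + 2*y + 17; no integer root y with |y| ≤ 4.
  x = -2: f_y(-2, y) = -6*y**2 - 2*y + 8; vanishes at y ∈ {1}. (-2, 1): f_x = -12 ≠ 0.
  x = -1: f_y(-1, y) = -6*y**2 - 6*y + 1; no integer root y with |y| ≤ 4.
  x = 0: f_y(0, y) = -6*y**2 - 10*y - 4; vanishes at y ∈ {-1}. (0, -1): f_x = 0, f = 0 — SINGULAR.
  x = 1: f_y(1, y) = -6*y**2 - 14*y - 7; no integer root y with |y| ≤ 4.
  x = 2: f_y(2, y) = -6*y**2 - 18*y - 8; no integer root y with |y| ≤ 4.
  x = 3: f_y(3, y) = -6*y**2 - 22*y - 7; no integer root y with |y| ≤ 4.
  x = 4: f_y(4, y) = -6*y**2 - 26*y - 4; no integer root y with |y| ≤ 4.
Only singular point on the grid: (0, -1).
Classify: substitute x = 0 + u, y = -1 + v and expand: f = u**2*v - u**2 - 2*u*v**2 - 2*v**3 + v**2.
No constant or linear terms (consistent with a singular point). Quadratic part: -u**2 + v**2. Cubic part: u**2*v - 2*u*v**2 - 2*v**3.
The quadratic part v**2 - u**2 = (v − u)(v + u) splits into two distinct linear factors, so there are two distinct tangent lines y − -1 = ±(x − 0) — this is a node (ordinary double point).
Classification: node.


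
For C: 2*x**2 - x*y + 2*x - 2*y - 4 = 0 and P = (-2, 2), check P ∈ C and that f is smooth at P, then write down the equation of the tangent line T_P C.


Tangent line at P: -8*x - 16 = 0.

Step 1: f(-2, 2) = 0, so P lies on C.
Step 2: partial derivatives
  f_x(x, y) = 4*x - y + 2, f_y(x, y) = -x - 2.
  f_x(P) = -8, f_y(P) = 0 (gradient nonzero, so P is smooth).
Step 3: tangent line at P: -8·(x − -2) + 0·(y − 2) = 0.
Expanding: -8*x - 16 = 0.


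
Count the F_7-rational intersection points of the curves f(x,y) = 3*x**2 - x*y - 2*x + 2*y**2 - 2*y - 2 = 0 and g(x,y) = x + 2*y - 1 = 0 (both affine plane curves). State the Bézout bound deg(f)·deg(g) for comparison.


Common zeros: ∅; count = 0; Bézout bound = 2.

deg(f) = 2, deg(g) = 1, so Bézout bound = 2.
Scan x ∈ F_7. For each x, list the y ∈ F_7 with f(x, y) ≡ 0 and those with g(x, y) ≡ 0 (mod 7); the common zeros in that column are the intersection.
  x = 0: f ≡ 0 at y ∈ ∅; g ≡ 0 at y ∈ {4}; common: ∅.
  x = 1: f ≡ 0 at y ∈ ∅; g ≡ 0 at y ∈ {0}; common: ∅.
  x = 2: f ≡ 0 at y ∈ ∅; g ≡ 0 at y ∈ {3}; common: ∅.
  x = 3: f ≡ 0 at y ∈ ∅; g ≡ 0 at y ∈ {6}; common: ∅.
  x = 4: f ≡ 0 at y ∈ ∅; g ≡ 0 at y ∈ {2}; common: ∅.
  x = 5: f ≡ 0 at y ∈ {0}; g ≡ 0 at y ∈ {5}; common: ∅.
  x = 6: f ≡ 0 at y ∈ ∅; g ≡ 0 at y ∈ {1}; common: ∅.
Collecting: common zeros = ∅, so the count is 0.
Comparison with the Bézout bound: 0 ≤ 2 = deg(f)·deg(g), as expected for curves with no common component (the affine F_7-count falls short of the bound because intersections may lie at infinity, over extension fields, or carry multiplicity).


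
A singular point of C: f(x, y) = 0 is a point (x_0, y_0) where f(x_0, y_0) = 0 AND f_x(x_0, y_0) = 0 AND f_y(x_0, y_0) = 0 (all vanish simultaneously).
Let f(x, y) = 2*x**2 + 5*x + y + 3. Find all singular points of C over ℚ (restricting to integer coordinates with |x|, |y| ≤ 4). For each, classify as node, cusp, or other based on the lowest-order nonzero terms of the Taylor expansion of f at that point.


No singular points in the scanned grid; C is smooth there.

Compute partial derivatives:
  f_x = 4*x + 5.
  f_y = 1.
f_y = 1 is a nonzero constant, so f_y never vanishes: no point (x, y) can satisfy f = f_x = f_y = 0. In particular no (x, y) ∈ {−4, ..., 4}² is singular; the curve is smooth.


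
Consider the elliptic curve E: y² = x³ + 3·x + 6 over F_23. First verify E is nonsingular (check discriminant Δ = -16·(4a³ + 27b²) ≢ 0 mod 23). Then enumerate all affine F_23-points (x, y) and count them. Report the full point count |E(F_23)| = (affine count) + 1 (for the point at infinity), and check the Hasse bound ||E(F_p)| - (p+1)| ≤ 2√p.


Affine points = {(0, 11), (0, 12), (4, 6), (4, 17), (5, 10), (5, 13), (7, 5), (7, 18), (8, 6), (8, 17), (9, 7), (9, 16), (10, 1), (10, 22), (11, 6), (11, 17), (14, 3), (14, 20), (17, 5), (17, 18), (18, 2), (18, 21), (20, 4), (20, 19), (22, 5), (22, 18)}; affine count = 26; |E(F_23)| = 27.

Discriminant check: Δ ∝ 4a³ + 27b² = 4·3³ + 27·6² = 4·27 + 27·36 ≡ 22 (mod 23). Nonzero ⇒ E is nonsingular.
For each x ∈ F_23, compute rhs = x³ + 3·x + 6 mod 23, then count y ∈ F_23 with y² ≡ rhs.
  x = 0: rhs = 6, matching y values: 11, 12 (2 points).
  x = 1: rhs = 10, matching y values: none (0 points).
  x = 2: rhs = 20, matching y values: none (0 points).
  x = 3: rhs = 19, matching y values: none (0 points).
  x = 4: rhs = 13, matching y values: 6, 17 (2 points).
  x = 5: rhs = 8, matching y values: 10, 13 (2 points).
  x = 6: rhs = 10, matching y values: none (0 points).
  x = 7: rhs = 2, matching y values: 5, 18 (2 points).
  x = 8: rhs = 13, matching y values: 6, 17 (2 points).
  x = 9: rhs = 3, matching y values: 7, 16 (2 points).
  x = 10: rhs = 1, matching y values: 1, 22 (2 points).
  x = 11: rhs = 13, matching y values: 6, 17 (2 points).
  x = 12: rhs = 22, matching y values: none (0 points).
  x = 13: rhs = 11, matching y values: none (0 points).
  x = 14: rhs = 9, matching y values: 3, 20 (2 points).
  x = 15: rhs = 22, matching y values: none (0 points).
  x = 16: rhs = 10, matching y values: none (0 points).
  x = 17: rhs = 2, matching y values: 5, 18 (2 points).
  x = 18: rhs = 4, matching y values: 2, 21 (2 points).
  x = 19: rhs = 22, matching y values: none (0 points).
  x = 20: rhs = 16, matching y values: 4, 19 (2 points).
  x = 21: rhs = 15, matching y values: none (0 points).
  x = 22: rhs = 2, matching y values: 5, 18 (2 points).
Total affine count: 26.
Full point count |E(F_23)| = 26 + 1 = 27.
Hasse bound: |27 − (23+1)| = |3| = 3 ≤ 2√23 ≈ 9.5917 ✓.


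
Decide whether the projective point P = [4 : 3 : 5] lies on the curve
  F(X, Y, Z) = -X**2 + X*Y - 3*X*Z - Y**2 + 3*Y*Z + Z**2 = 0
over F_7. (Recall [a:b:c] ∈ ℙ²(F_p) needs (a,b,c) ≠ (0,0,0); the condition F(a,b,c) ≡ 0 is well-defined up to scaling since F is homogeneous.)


F(4,3,5) ≡ 4 (mod 7); P is NOT on the curve.

Evaluate F(4, 3, 5) term-by-term (mod 7).
  -X**2 ↦ -1·16·1·1 = -16
  X*Y ↦ 1·4·3·1 = 12
  -3*X*Z ↦ -3·4·1·5 = -60
  -Y**2 ↦ -1·1·9·1 = -9
  3*Y*Z ↦ 3·1·3·5 = 45
  Z**2 ↦ 1·1·1·25 = 25
Sum: F(4, 3, 5) = (-16) + (12) + (-60) + (-9) + (45) + (25) = -3.
Reducing mod 7: -3 ≡ 4 (mod 7).
Since F(a, b, c) ≡ 4 ≠ 0 (mod 7), P does NOT lie on the curve.


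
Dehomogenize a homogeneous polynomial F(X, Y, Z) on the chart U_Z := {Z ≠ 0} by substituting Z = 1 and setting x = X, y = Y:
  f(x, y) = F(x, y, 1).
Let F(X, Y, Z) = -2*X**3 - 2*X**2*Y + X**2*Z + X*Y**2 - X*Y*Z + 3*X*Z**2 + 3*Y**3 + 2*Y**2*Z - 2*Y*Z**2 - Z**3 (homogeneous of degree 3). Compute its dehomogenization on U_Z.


f(x, y) = -2*x**3 - 2*x**2*y + x**2 + x*y**2 - x*y + 3*x + 3*y**3 + 2*y**2 - 2*y - 1

On U_Z we set Z = 1. Each monomial c·X^i·Y^j·Z^k in F becomes c·x^i·y^j·1^k = c·x^i·y^j.
Substituting Z = 1: F(X, Y, 1) = -2*x**3 - 2*x**2*y + x**2 + x*y**2 - x*y + 3*x + 3*y**3 + 2*y**2 - 2*y - 1.
Note: deg(f) ≤ deg(F) = 3; strict inequality happens when F is divisible by Z (lost terms).


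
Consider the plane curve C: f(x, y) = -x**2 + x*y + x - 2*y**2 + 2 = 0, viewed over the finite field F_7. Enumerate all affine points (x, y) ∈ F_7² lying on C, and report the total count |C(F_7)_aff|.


Affine F_7-points: {(0, 1), (0, 6), (2, 0), (2, 1), (5, 3), (6, 0), (6, 3)}; count = 7.

For each of the 49 pairs (x, y) ∈ F_7², evaluate f(x, y) mod 7. Record the zeros.
  x = 0: [0↦2, 1↦0, 2↦1, 3↦5, 4↦5, 5↦1, 6↦0]  zeros at y ∈ {1, 6}
  x = 1: [0↦2, 1↦1, 2↦3, 3↦1, 4↦2, 5↦6, 6↦6]  zeros at y ∈ ∅
  x = 2: [0↦0, 1↦0, 2↦3, 3↦2, 4↦4, 5↦2, 6↦3]  zeros at y ∈ {0, 1}
  x = 3: [0↦3, 1↦4, 2↦1, 3↦1, 4↦4, 5↦3, 6↦5]  zeros at y ∈ ∅
  x = 4: [0↦4, 1↦6, 2↦4, 3↦5, 4↦2, 5↦2, 6↦5]  zeros at y ∈ ∅
  x = 5: [0↦3, 1↦6, 2↦5, 3↦0, 4↦5, 5↦6, 6↦3]  zeros at y ∈ {3}
  x = 6: [0↦0, 1↦4, 2↦4, 3↦0, 4↦6, 5↦1, 6↦6]  zeros at y ∈ {0, 3}
Collecting zeros: affine points = {(0, 1), (0, 6), (2, 0), (2, 1), (5, 3), (6, 0), (6, 3)}.
Total count |C(F_7)_aff| = 7.


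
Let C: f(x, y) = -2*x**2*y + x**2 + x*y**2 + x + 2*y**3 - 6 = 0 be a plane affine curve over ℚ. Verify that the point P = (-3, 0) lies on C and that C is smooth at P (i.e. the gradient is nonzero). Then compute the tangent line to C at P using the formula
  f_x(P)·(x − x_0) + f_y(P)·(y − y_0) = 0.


Tangent line at P: -5*x - 18*y - 15 = 0.

Step 1: f(-3, 0) = 0, so P lies on C.
Step 2: partial derivatives
  f_x(x, y) = -4*x*y + 2*x + y**2 + 1, f_y(x, y) = -2*x**2 + 2*x*y + 6*y**2.
  f_x(P) = -5, f_y(P) = -18 (gradient nonzero, so P is smooth).
Step 3: tangent line at P: -5·(x − -3) + -18·(y − 0) = 0.
Expanding: -5*x - 18*y - 15 = 0.


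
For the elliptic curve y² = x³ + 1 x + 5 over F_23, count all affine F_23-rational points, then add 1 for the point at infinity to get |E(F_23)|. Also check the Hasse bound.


Affine points = {(3, 9), (3, 14), (4, 2), (4, 21), (10, 7), (10, 16), (11, 6), (11, 17), (14, 7), (14, 16), (16, 0), (17, 6), (17, 17), (18, 6), (18, 17), (19, 11), (19, 12), (21, 8), (21, 15), (22, 7), (22, 16)}; affine count = 21; |E(F_23)| = 22.

Discriminant check: Δ ∝ 4a³ + 27b² = 4·1³ + 27·5² = 4·1 + 27·25 ≡ 12 (mod 23). Nonzero ⇒ E is nonsingular.
For each x ∈ F_23, compute rhs = x³ + 1·x + 5 mod 23, then count y ∈ F_23 with y² ≡ rhs.
  x = 0: rhs = 5, matching y values: none (0 points).
  x = 1: rhs = 7, matching y values: none (0 points).
  x = 2: rhs = 15, matching y values: none (0 points).
  x = 3: rhs = 12, matching y values: 9, 14 (2 points).
  x = 4: rhs = 4, matching y values: 2, 21 (2 points).
  x = 5: rhs = 20, matching y values: none (0 points).
  x = 6: rhs = 20, matching y values: none (0 points).
  x = 7: rhs = 10, matching y values: none (0 points).
  x = 8: rhs = 19, matching y values: none (0 points).
  x = 9: rhs = 7, matching y values: none (0 points).
  x = 10: rhs = 3, matching y values: 7, 16 (2 points).
  x = 11: rhs = 13, matching y values: 6, 17 (2 points).
  x = 12: rhs = 20, matching y values: none (0 points).
  x = 13: rhs = 7, matching y values: none (0 points).
  x = 14: rhs = 3, matching y values: 7, 16 (2 points).
  x = 15: rhs = 14, matching y values: none (0 points).
  x = 16: rhs = 0, matching y values: 0 (1 points).
  x = 17: rhs = 13, matching y values: 6, 17 (2 points).
  x = 18: rhs = 13, matching y values: 6, 17 (2 points).
  x = 19: rhs = 6, matching y values: 11, 12 (2 points).
  x = 20: rhs = 21, matching y values: none (0 points).
  x = 21: rhs = 18, matching y values: 8, 15 (2 points).
  x = 22: rhs = 3, matching y values: 7, 16 (2 points).
Total affine count: 21.
Full point count |E(F_23)| = 21 + 1 = 22.
Hasse bound: |22 − (23+1)| = |-2| = 2 ≤ 2√23 ≈ 9.5917 ✓.


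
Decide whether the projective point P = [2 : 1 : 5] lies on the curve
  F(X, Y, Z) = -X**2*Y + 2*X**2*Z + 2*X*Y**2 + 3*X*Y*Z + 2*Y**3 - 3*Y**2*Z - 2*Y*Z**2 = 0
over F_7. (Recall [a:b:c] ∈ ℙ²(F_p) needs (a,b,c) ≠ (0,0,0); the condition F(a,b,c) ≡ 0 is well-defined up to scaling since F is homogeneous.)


F(2,1,5) ≡ 0 (mod 7); P is on the curve.

Evaluate F(2, 1, 5) term-by-term (mod 7).
  -X**2*Y ↦ -1·4·1·1 = -4
  2*X**2*Z ↦ 2·4·1·5 = 40
  2*X*Y**2 ↦ 2·2·1·1 = 4
  3*X*Y*Z ↦ 3·2·1·5 = 30
  2*Y**3 ↦ 2·1·1·1 = 2
  -3*Y**2*Z ↦ -3·1·1·5 = -15
  -2*Y*Z**2 ↦ -2·1·1·25 = -50
Sum: F(2, 1, 5) = (-4) + (40) + (4) + (30) + (2) + (-15) + (-50) = 7.
Reducing mod 7: 7 ≡ 0 (mod 7).
Since F(a, b, c) ≡ 0 (mod 7), P lies on the curve.


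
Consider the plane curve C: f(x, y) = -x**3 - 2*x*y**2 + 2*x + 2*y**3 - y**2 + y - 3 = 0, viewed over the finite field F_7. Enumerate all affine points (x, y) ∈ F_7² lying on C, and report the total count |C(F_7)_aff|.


Affine F_7-points: {(0, 6), (1, 3), (2, 0), (3, 1), (3, 5), (4, 2), (5, 1), (6, 1)}; count = 8.

For each of the 49 pairs (x, y) ∈ F_7², evaluate f(x, y) mod 7. Record the zeros.
  x = 0: [0↦4, 1↦6, 2↦4, 3↦3, 4↦1, 5↦3, 6↦0]  zeros at y ∈ {6}
  x = 1: [0↦5, 1↦5, 2↦4, 3↦0, 4↦5, 5↦3, 6↦6]  zeros at y ∈ {3}
  x = 2: [0↦0, 1↦5, 2↦5, 3↦5, 4↦3, 5↦4, 6↦6]  zeros at y ∈ {0}
  x = 3: [0↦4, 1↦0, 2↦1, 3↦5, 4↦3, 5↦0, 6↦1]  zeros at y ∈ {1, 5}
  x = 4: [0↦4, 1↦5, 2↦0, 3↦1, 4↦6, 5↦6, 6↦6]  zeros at y ∈ {2}
  x = 5: [0↦1, 1↦0, 2↦3, 3↦1, 4↦6, 5↦2, 6↦1]  zeros at y ∈ {1}
  x = 6: [0↦3, 1↦0, 2↦4, 3↦6, 4↦4, 5↦3, 6↦1]  zeros at y ∈ {1}
Collecting zeros: affine points = {(0, 6), (1, 3), (2, 0), (3, 1), (3, 5), (4, 2), (5, 1), (6, 1)}.
Total count |C(F_7)_aff| = 8.


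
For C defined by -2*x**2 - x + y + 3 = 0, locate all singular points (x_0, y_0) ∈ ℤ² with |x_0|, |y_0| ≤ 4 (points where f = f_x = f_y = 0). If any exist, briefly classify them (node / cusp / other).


No singular points in the scanned grid; C is smooth there.

Compute partial derivatives:
  f_x = -4*x - 1.
  f_y = 1.
f_y = 1 is a nonzero constant, so f_y never vanishes: no point (x, y) can satisfy f = f_x = f_y = 0. In particular no (x, y) ∈ {−4, ..., 4}² is singular; the curve is smooth.


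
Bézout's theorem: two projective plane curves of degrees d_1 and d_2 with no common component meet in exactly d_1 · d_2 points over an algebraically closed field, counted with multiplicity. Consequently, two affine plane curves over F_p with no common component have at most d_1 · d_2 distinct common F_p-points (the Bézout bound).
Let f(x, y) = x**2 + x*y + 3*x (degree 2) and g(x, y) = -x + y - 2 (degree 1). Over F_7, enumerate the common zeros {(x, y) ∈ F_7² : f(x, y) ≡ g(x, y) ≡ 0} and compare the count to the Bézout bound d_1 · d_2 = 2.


Common zeros: {(0, 2), (1, 3)}; count = 2; Bézout bound = 2.

deg(f) = 2, deg(g) = 1, so Bézout bound = 2.
Scan x ∈ F_7. For each x, list the y ∈ F_7 with f(x, y) ≡ 0 and those with g(x, y) ≡ 0 (mod 7); the common zeros in that column are the intersection.
  x = 0: f ≡ 0 at y ∈ {0, 1, 2, 3, 4, 5, 6}; g ≡ 0 at y ∈ {2}; common: {2}.
  x = 1: f ≡ 0 at y ∈ {3}; g ≡ 0 at y ∈ {3}; common: {3}.
  x = 2: f ≡ 0 at y ∈ {2}; g ≡ 0 at y ∈ {4}; common: ∅.
  x = 3: f ≡ 0 at y ∈ {1}; g ≡ 0 at y ∈ {5}; common: ∅.
  x = 4: f ≡ 0 at y ∈ {0}; g ≡ 0 at y ∈ {6}; common: ∅.
  x = 5: f ≡ 0 at y ∈ {6}; g ≡ 0 at y ∈ {0}; common: ∅.
  x = 6: f ≡ 0 at y ∈ {5}; g ≡ 0 at y ∈ {1}; common: ∅.
Collecting: common zeros = {(0, 2), (1, 3)}, so the count is 2.
Comparison with the Bézout bound: 2 ≤ 2 = deg(f)·deg(g), as expected for curves with no common component (the bound is attained).


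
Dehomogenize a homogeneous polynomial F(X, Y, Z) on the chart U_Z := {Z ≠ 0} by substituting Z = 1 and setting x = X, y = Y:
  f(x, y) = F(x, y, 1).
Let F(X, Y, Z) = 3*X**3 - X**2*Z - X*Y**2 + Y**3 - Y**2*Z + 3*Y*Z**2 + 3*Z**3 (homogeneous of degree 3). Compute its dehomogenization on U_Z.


f(x, y) = 3*x**3 - x**2 - x*y**2 + y**3 - y**2 + 3*y + 3

On U_Z we set Z = 1. Each monomial c·X^i·Y^j·Z^k in F becomes c·x^i·y^j·1^k = c·x^i·y^j.
Substituting Z = 1: F(X, Y, 1) = 3*x**3 - x**2 - x*y**2 + y**3 - y**2 + 3*y + 3.
Note: deg(f) ≤ deg(F) = 3; strict inequality happens when F is divisible by Z (lost terms).
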